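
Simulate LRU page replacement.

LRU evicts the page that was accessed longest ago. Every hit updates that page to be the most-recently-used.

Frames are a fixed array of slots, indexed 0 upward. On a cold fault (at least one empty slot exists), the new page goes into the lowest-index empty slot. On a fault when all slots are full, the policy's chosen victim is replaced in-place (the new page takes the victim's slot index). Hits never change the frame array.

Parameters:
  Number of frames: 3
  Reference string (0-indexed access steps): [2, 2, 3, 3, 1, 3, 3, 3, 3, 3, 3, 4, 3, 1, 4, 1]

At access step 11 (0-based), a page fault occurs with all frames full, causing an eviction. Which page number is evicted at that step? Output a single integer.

Step 0: ref 2 -> FAULT, frames=[2,-,-]
Step 1: ref 2 -> HIT, frames=[2,-,-]
Step 2: ref 3 -> FAULT, frames=[2,3,-]
Step 3: ref 3 -> HIT, frames=[2,3,-]
Step 4: ref 1 -> FAULT, frames=[2,3,1]
Step 5: ref 3 -> HIT, frames=[2,3,1]
Step 6: ref 3 -> HIT, frames=[2,3,1]
Step 7: ref 3 -> HIT, frames=[2,3,1]
Step 8: ref 3 -> HIT, frames=[2,3,1]
Step 9: ref 3 -> HIT, frames=[2,3,1]
Step 10: ref 3 -> HIT, frames=[2,3,1]
Step 11: ref 4 -> FAULT, evict 2, frames=[4,3,1]
At step 11: evicted page 2

Answer: 2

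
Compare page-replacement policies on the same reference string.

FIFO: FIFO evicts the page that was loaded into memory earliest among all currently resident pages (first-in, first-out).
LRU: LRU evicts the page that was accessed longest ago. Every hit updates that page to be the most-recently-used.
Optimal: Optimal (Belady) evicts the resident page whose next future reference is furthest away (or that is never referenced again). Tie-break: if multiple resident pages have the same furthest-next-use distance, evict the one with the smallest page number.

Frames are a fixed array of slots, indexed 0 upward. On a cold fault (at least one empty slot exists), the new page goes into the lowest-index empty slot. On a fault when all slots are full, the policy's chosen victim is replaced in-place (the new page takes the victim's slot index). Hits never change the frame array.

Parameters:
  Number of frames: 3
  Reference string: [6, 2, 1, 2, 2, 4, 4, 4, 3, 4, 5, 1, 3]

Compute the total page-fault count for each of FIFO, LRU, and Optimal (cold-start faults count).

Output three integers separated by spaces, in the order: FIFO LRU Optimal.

Answer: 7 8 6

Derivation:
--- FIFO ---
  step 0: ref 6 -> FAULT, frames=[6,-,-] (faults so far: 1)
  step 1: ref 2 -> FAULT, frames=[6,2,-] (faults so far: 2)
  step 2: ref 1 -> FAULT, frames=[6,2,1] (faults so far: 3)
  step 3: ref 2 -> HIT, frames=[6,2,1] (faults so far: 3)
  step 4: ref 2 -> HIT, frames=[6,2,1] (faults so far: 3)
  step 5: ref 4 -> FAULT, evict 6, frames=[4,2,1] (faults so far: 4)
  step 6: ref 4 -> HIT, frames=[4,2,1] (faults so far: 4)
  step 7: ref 4 -> HIT, frames=[4,2,1] (faults so far: 4)
  step 8: ref 3 -> FAULT, evict 2, frames=[4,3,1] (faults so far: 5)
  step 9: ref 4 -> HIT, frames=[4,3,1] (faults so far: 5)
  step 10: ref 5 -> FAULT, evict 1, frames=[4,3,5] (faults so far: 6)
  step 11: ref 1 -> FAULT, evict 4, frames=[1,3,5] (faults so far: 7)
  step 12: ref 3 -> HIT, frames=[1,3,5] (faults so far: 7)
  FIFO total faults: 7
--- LRU ---
  step 0: ref 6 -> FAULT, frames=[6,-,-] (faults so far: 1)
  step 1: ref 2 -> FAULT, frames=[6,2,-] (faults so far: 2)
  step 2: ref 1 -> FAULT, frames=[6,2,1] (faults so far: 3)
  step 3: ref 2 -> HIT, frames=[6,2,1] (faults so far: 3)
  step 4: ref 2 -> HIT, frames=[6,2,1] (faults so far: 3)
  step 5: ref 4 -> FAULT, evict 6, frames=[4,2,1] (faults so far: 4)
  step 6: ref 4 -> HIT, frames=[4,2,1] (faults so far: 4)
  step 7: ref 4 -> HIT, frames=[4,2,1] (faults so far: 4)
  step 8: ref 3 -> FAULT, evict 1, frames=[4,2,3] (faults so far: 5)
  step 9: ref 4 -> HIT, frames=[4,2,3] (faults so far: 5)
  step 10: ref 5 -> FAULT, evict 2, frames=[4,5,3] (faults so far: 6)
  step 11: ref 1 -> FAULT, evict 3, frames=[4,5,1] (faults so far: 7)
  step 12: ref 3 -> FAULT, evict 4, frames=[3,5,1] (faults so far: 8)
  LRU total faults: 8
--- Optimal ---
  step 0: ref 6 -> FAULT, frames=[6,-,-] (faults so far: 1)
  step 1: ref 2 -> FAULT, frames=[6,2,-] (faults so far: 2)
  step 2: ref 1 -> FAULT, frames=[6,2,1] (faults so far: 3)
  step 3: ref 2 -> HIT, frames=[6,2,1] (faults so far: 3)
  step 4: ref 2 -> HIT, frames=[6,2,1] (faults so far: 3)
  step 5: ref 4 -> FAULT, evict 2, frames=[6,4,1] (faults so far: 4)
  step 6: ref 4 -> HIT, frames=[6,4,1] (faults so far: 4)
  step 7: ref 4 -> HIT, frames=[6,4,1] (faults so far: 4)
  step 8: ref 3 -> FAULT, evict 6, frames=[3,4,1] (faults so far: 5)
  step 9: ref 4 -> HIT, frames=[3,4,1] (faults so far: 5)
  step 10: ref 5 -> FAULT, evict 4, frames=[3,5,1] (faults so far: 6)
  step 11: ref 1 -> HIT, frames=[3,5,1] (faults so far: 6)
  step 12: ref 3 -> HIT, frames=[3,5,1] (faults so far: 6)
  Optimal total faults: 6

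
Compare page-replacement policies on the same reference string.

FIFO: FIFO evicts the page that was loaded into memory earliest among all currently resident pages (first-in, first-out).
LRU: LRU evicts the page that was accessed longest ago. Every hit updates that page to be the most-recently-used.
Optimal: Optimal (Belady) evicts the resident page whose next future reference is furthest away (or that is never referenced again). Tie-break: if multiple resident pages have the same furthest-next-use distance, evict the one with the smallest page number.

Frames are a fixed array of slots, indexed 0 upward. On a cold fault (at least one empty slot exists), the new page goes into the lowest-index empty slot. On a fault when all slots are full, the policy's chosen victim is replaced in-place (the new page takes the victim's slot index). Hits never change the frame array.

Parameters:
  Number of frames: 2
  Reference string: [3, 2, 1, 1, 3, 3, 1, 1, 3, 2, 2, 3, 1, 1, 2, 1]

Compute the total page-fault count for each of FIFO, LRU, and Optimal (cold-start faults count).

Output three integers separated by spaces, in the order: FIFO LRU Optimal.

--- FIFO ---
  step 0: ref 3 -> FAULT, frames=[3,-] (faults so far: 1)
  step 1: ref 2 -> FAULT, frames=[3,2] (faults so far: 2)
  step 2: ref 1 -> FAULT, evict 3, frames=[1,2] (faults so far: 3)
  step 3: ref 1 -> HIT, frames=[1,2] (faults so far: 3)
  step 4: ref 3 -> FAULT, evict 2, frames=[1,3] (faults so far: 4)
  step 5: ref 3 -> HIT, frames=[1,3] (faults so far: 4)
  step 6: ref 1 -> HIT, frames=[1,3] (faults so far: 4)
  step 7: ref 1 -> HIT, frames=[1,3] (faults so far: 4)
  step 8: ref 3 -> HIT, frames=[1,3] (faults so far: 4)
  step 9: ref 2 -> FAULT, evict 1, frames=[2,3] (faults so far: 5)
  step 10: ref 2 -> HIT, frames=[2,3] (faults so far: 5)
  step 11: ref 3 -> HIT, frames=[2,3] (faults so far: 5)
  step 12: ref 1 -> FAULT, evict 3, frames=[2,1] (faults so far: 6)
  step 13: ref 1 -> HIT, frames=[2,1] (faults so far: 6)
  step 14: ref 2 -> HIT, frames=[2,1] (faults so far: 6)
  step 15: ref 1 -> HIT, frames=[2,1] (faults so far: 6)
  FIFO total faults: 6
--- LRU ---
  step 0: ref 3 -> FAULT, frames=[3,-] (faults so far: 1)
  step 1: ref 2 -> FAULT, frames=[3,2] (faults so far: 2)
  step 2: ref 1 -> FAULT, evict 3, frames=[1,2] (faults so far: 3)
  step 3: ref 1 -> HIT, frames=[1,2] (faults so far: 3)
  step 4: ref 3 -> FAULT, evict 2, frames=[1,3] (faults so far: 4)
  step 5: ref 3 -> HIT, frames=[1,3] (faults so far: 4)
  step 6: ref 1 -> HIT, frames=[1,3] (faults so far: 4)
  step 7: ref 1 -> HIT, frames=[1,3] (faults so far: 4)
  step 8: ref 3 -> HIT, frames=[1,3] (faults so far: 4)
  step 9: ref 2 -> FAULT, evict 1, frames=[2,3] (faults so far: 5)
  step 10: ref 2 -> HIT, frames=[2,3] (faults so far: 5)
  step 11: ref 3 -> HIT, frames=[2,3] (faults so far: 5)
  step 12: ref 1 -> FAULT, evict 2, frames=[1,3] (faults so far: 6)
  step 13: ref 1 -> HIT, frames=[1,3] (faults so far: 6)
  step 14: ref 2 -> FAULT, evict 3, frames=[1,2] (faults so far: 7)
  step 15: ref 1 -> HIT, frames=[1,2] (faults so far: 7)
  LRU total faults: 7
--- Optimal ---
  step 0: ref 3 -> FAULT, frames=[3,-] (faults so far: 1)
  step 1: ref 2 -> FAULT, frames=[3,2] (faults so far: 2)
  step 2: ref 1 -> FAULT, evict 2, frames=[3,1] (faults so far: 3)
  step 3: ref 1 -> HIT, frames=[3,1] (faults so far: 3)
  step 4: ref 3 -> HIT, frames=[3,1] (faults so far: 3)
  step 5: ref 3 -> HIT, frames=[3,1] (faults so far: 3)
  step 6: ref 1 -> HIT, frames=[3,1] (faults so far: 3)
  step 7: ref 1 -> HIT, frames=[3,1] (faults so far: 3)
  step 8: ref 3 -> HIT, frames=[3,1] (faults so far: 3)
  step 9: ref 2 -> FAULT, evict 1, frames=[3,2] (faults so far: 4)
  step 10: ref 2 -> HIT, frames=[3,2] (faults so far: 4)
  step 11: ref 3 -> HIT, frames=[3,2] (faults so far: 4)
  step 12: ref 1 -> FAULT, evict 3, frames=[1,2] (faults so far: 5)
  step 13: ref 1 -> HIT, frames=[1,2] (faults so far: 5)
  step 14: ref 2 -> HIT, frames=[1,2] (faults so far: 5)
  step 15: ref 1 -> HIT, frames=[1,2] (faults so far: 5)
  Optimal total faults: 5

Answer: 6 7 5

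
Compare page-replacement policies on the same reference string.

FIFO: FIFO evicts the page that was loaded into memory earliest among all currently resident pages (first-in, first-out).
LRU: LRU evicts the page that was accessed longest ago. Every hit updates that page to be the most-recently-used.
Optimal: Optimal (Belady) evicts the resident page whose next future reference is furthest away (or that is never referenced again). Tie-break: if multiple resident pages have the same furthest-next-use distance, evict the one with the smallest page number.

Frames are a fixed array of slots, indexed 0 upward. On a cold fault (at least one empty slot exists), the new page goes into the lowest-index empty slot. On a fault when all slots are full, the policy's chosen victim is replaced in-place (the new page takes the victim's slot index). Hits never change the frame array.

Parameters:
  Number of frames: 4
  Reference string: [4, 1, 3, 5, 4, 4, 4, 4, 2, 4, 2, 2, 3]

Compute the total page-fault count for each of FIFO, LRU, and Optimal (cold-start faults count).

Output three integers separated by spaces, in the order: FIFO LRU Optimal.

Answer: 6 5 5

Derivation:
--- FIFO ---
  step 0: ref 4 -> FAULT, frames=[4,-,-,-] (faults so far: 1)
  step 1: ref 1 -> FAULT, frames=[4,1,-,-] (faults so far: 2)
  step 2: ref 3 -> FAULT, frames=[4,1,3,-] (faults so far: 3)
  step 3: ref 5 -> FAULT, frames=[4,1,3,5] (faults so far: 4)
  step 4: ref 4 -> HIT, frames=[4,1,3,5] (faults so far: 4)
  step 5: ref 4 -> HIT, frames=[4,1,3,5] (faults so far: 4)
  step 6: ref 4 -> HIT, frames=[4,1,3,5] (faults so far: 4)
  step 7: ref 4 -> HIT, frames=[4,1,3,5] (faults so far: 4)
  step 8: ref 2 -> FAULT, evict 4, frames=[2,1,3,5] (faults so far: 5)
  step 9: ref 4 -> FAULT, evict 1, frames=[2,4,3,5] (faults so far: 6)
  step 10: ref 2 -> HIT, frames=[2,4,3,5] (faults so far: 6)
  step 11: ref 2 -> HIT, frames=[2,4,3,5] (faults so far: 6)
  step 12: ref 3 -> HIT, frames=[2,4,3,5] (faults so far: 6)
  FIFO total faults: 6
--- LRU ---
  step 0: ref 4 -> FAULT, frames=[4,-,-,-] (faults so far: 1)
  step 1: ref 1 -> FAULT, frames=[4,1,-,-] (faults so far: 2)
  step 2: ref 3 -> FAULT, frames=[4,1,3,-] (faults so far: 3)
  step 3: ref 5 -> FAULT, frames=[4,1,3,5] (faults so far: 4)
  step 4: ref 4 -> HIT, frames=[4,1,3,5] (faults so far: 4)
  step 5: ref 4 -> HIT, frames=[4,1,3,5] (faults so far: 4)
  step 6: ref 4 -> HIT, frames=[4,1,3,5] (faults so far: 4)
  step 7: ref 4 -> HIT, frames=[4,1,3,5] (faults so far: 4)
  step 8: ref 2 -> FAULT, evict 1, frames=[4,2,3,5] (faults so far: 5)
  step 9: ref 4 -> HIT, frames=[4,2,3,5] (faults so far: 5)
  step 10: ref 2 -> HIT, frames=[4,2,3,5] (faults so far: 5)
  step 11: ref 2 -> HIT, frames=[4,2,3,5] (faults so far: 5)
  step 12: ref 3 -> HIT, frames=[4,2,3,5] (faults so far: 5)
  LRU total faults: 5
--- Optimal ---
  step 0: ref 4 -> FAULT, frames=[4,-,-,-] (faults so far: 1)
  step 1: ref 1 -> FAULT, frames=[4,1,-,-] (faults so far: 2)
  step 2: ref 3 -> FAULT, frames=[4,1,3,-] (faults so far: 3)
  step 3: ref 5 -> FAULT, frames=[4,1,3,5] (faults so far: 4)
  step 4: ref 4 -> HIT, frames=[4,1,3,5] (faults so far: 4)
  step 5: ref 4 -> HIT, frames=[4,1,3,5] (faults so far: 4)
  step 6: ref 4 -> HIT, frames=[4,1,3,5] (faults so far: 4)
  step 7: ref 4 -> HIT, frames=[4,1,3,5] (faults so far: 4)
  step 8: ref 2 -> FAULT, evict 1, frames=[4,2,3,5] (faults so far: 5)
  step 9: ref 4 -> HIT, frames=[4,2,3,5] (faults so far: 5)
  step 10: ref 2 -> HIT, frames=[4,2,3,5] (faults so far: 5)
  step 11: ref 2 -> HIT, frames=[4,2,3,5] (faults so far: 5)
  step 12: ref 3 -> HIT, frames=[4,2,3,5] (faults so far: 5)
  Optimal total faults: 5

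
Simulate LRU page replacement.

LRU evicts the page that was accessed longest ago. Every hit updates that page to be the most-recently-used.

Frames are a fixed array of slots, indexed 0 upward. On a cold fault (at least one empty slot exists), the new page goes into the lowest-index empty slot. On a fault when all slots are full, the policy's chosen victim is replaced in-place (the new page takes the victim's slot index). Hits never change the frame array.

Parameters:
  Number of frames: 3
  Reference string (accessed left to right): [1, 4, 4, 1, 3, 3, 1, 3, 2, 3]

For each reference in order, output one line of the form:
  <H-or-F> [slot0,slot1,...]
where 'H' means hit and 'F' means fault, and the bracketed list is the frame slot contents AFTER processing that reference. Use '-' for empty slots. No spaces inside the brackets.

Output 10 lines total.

F [1,-,-]
F [1,4,-]
H [1,4,-]
H [1,4,-]
F [1,4,3]
H [1,4,3]
H [1,4,3]
H [1,4,3]
F [1,2,3]
H [1,2,3]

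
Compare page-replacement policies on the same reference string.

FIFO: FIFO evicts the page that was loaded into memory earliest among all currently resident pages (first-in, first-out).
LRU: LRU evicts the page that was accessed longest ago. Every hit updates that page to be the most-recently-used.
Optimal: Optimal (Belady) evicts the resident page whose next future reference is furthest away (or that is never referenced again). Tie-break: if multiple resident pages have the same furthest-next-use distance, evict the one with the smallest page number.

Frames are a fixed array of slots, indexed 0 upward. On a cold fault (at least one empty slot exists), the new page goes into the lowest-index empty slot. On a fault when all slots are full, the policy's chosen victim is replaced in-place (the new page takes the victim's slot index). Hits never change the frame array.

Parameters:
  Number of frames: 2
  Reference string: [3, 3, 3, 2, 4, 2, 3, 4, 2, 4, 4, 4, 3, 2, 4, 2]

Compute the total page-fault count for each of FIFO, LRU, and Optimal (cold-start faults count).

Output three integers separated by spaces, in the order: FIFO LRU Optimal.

--- FIFO ---
  step 0: ref 3 -> FAULT, frames=[3,-] (faults so far: 1)
  step 1: ref 3 -> HIT, frames=[3,-] (faults so far: 1)
  step 2: ref 3 -> HIT, frames=[3,-] (faults so far: 1)
  step 3: ref 2 -> FAULT, frames=[3,2] (faults so far: 2)
  step 4: ref 4 -> FAULT, evict 3, frames=[4,2] (faults so far: 3)
  step 5: ref 2 -> HIT, frames=[4,2] (faults so far: 3)
  step 6: ref 3 -> FAULT, evict 2, frames=[4,3] (faults so far: 4)
  step 7: ref 4 -> HIT, frames=[4,3] (faults so far: 4)
  step 8: ref 2 -> FAULT, evict 4, frames=[2,3] (faults so far: 5)
  step 9: ref 4 -> FAULT, evict 3, frames=[2,4] (faults so far: 6)
  step 10: ref 4 -> HIT, frames=[2,4] (faults so far: 6)
  step 11: ref 4 -> HIT, frames=[2,4] (faults so far: 6)
  step 12: ref 3 -> FAULT, evict 2, frames=[3,4] (faults so far: 7)
  step 13: ref 2 -> FAULT, evict 4, frames=[3,2] (faults so far: 8)
  step 14: ref 4 -> FAULT, evict 3, frames=[4,2] (faults so far: 9)
  step 15: ref 2 -> HIT, frames=[4,2] (faults so far: 9)
  FIFO total faults: 9
--- LRU ---
  step 0: ref 3 -> FAULT, frames=[3,-] (faults so far: 1)
  step 1: ref 3 -> HIT, frames=[3,-] (faults so far: 1)
  step 2: ref 3 -> HIT, frames=[3,-] (faults so far: 1)
  step 3: ref 2 -> FAULT, frames=[3,2] (faults so far: 2)
  step 4: ref 4 -> FAULT, evict 3, frames=[4,2] (faults so far: 3)
  step 5: ref 2 -> HIT, frames=[4,2] (faults so far: 3)
  step 6: ref 3 -> FAULT, evict 4, frames=[3,2] (faults so far: 4)
  step 7: ref 4 -> FAULT, evict 2, frames=[3,4] (faults so far: 5)
  step 8: ref 2 -> FAULT, evict 3, frames=[2,4] (faults so far: 6)
  step 9: ref 4 -> HIT, frames=[2,4] (faults so far: 6)
  step 10: ref 4 -> HIT, frames=[2,4] (faults so far: 6)
  step 11: ref 4 -> HIT, frames=[2,4] (faults so far: 6)
  step 12: ref 3 -> FAULT, evict 2, frames=[3,4] (faults so far: 7)
  step 13: ref 2 -> FAULT, evict 4, frames=[3,2] (faults so far: 8)
  step 14: ref 4 -> FAULT, evict 3, frames=[4,2] (faults so far: 9)
  step 15: ref 2 -> HIT, frames=[4,2] (faults so far: 9)
  LRU total faults: 9
--- Optimal ---
  step 0: ref 3 -> FAULT, frames=[3,-] (faults so far: 1)
  step 1: ref 3 -> HIT, frames=[3,-] (faults so far: 1)
  step 2: ref 3 -> HIT, frames=[3,-] (faults so far: 1)
  step 3: ref 2 -> FAULT, frames=[3,2] (faults so far: 2)
  step 4: ref 4 -> FAULT, evict 3, frames=[4,2] (faults so far: 3)
  step 5: ref 2 -> HIT, frames=[4,2] (faults so far: 3)
  step 6: ref 3 -> FAULT, evict 2, frames=[4,3] (faults so far: 4)
  step 7: ref 4 -> HIT, frames=[4,3] (faults so far: 4)
  step 8: ref 2 -> FAULT, evict 3, frames=[4,2] (faults so far: 5)
  step 9: ref 4 -> HIT, frames=[4,2] (faults so far: 5)
  step 10: ref 4 -> HIT, frames=[4,2] (faults so far: 5)
  step 11: ref 4 -> HIT, frames=[4,2] (faults so far: 5)
  step 12: ref 3 -> FAULT, evict 4, frames=[3,2] (faults so far: 6)
  step 13: ref 2 -> HIT, frames=[3,2] (faults so far: 6)
  step 14: ref 4 -> FAULT, evict 3, frames=[4,2] (faults so far: 7)
  step 15: ref 2 -> HIT, frames=[4,2] (faults so far: 7)
  Optimal total faults: 7

Answer: 9 9 7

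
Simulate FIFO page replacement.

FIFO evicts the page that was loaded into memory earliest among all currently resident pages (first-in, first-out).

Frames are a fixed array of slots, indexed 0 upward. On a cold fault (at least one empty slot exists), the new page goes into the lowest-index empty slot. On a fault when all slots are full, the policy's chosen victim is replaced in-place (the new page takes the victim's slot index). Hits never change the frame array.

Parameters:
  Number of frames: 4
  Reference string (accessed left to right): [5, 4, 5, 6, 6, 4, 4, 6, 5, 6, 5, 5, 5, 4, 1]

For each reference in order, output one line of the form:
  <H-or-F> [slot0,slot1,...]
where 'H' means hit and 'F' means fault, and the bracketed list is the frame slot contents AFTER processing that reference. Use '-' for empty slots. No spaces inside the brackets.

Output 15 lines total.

F [5,-,-,-]
F [5,4,-,-]
H [5,4,-,-]
F [5,4,6,-]
H [5,4,6,-]
H [5,4,6,-]
H [5,4,6,-]
H [5,4,6,-]
H [5,4,6,-]
H [5,4,6,-]
H [5,4,6,-]
H [5,4,6,-]
H [5,4,6,-]
H [5,4,6,-]
F [5,4,6,1]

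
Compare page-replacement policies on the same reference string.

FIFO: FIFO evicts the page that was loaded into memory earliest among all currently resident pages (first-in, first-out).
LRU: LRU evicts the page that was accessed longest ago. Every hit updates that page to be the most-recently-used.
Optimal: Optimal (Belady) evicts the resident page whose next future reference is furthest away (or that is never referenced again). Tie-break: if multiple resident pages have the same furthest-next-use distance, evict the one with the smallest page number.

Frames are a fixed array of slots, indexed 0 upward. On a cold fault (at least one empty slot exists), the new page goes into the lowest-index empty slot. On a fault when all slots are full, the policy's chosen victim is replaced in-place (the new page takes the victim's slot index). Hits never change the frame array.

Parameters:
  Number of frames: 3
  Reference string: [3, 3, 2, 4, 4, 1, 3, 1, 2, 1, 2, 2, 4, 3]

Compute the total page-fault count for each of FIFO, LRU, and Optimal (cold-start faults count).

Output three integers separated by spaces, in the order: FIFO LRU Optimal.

Answer: 7 8 5

Derivation:
--- FIFO ---
  step 0: ref 3 -> FAULT, frames=[3,-,-] (faults so far: 1)
  step 1: ref 3 -> HIT, frames=[3,-,-] (faults so far: 1)
  step 2: ref 2 -> FAULT, frames=[3,2,-] (faults so far: 2)
  step 3: ref 4 -> FAULT, frames=[3,2,4] (faults so far: 3)
  step 4: ref 4 -> HIT, frames=[3,2,4] (faults so far: 3)
  step 5: ref 1 -> FAULT, evict 3, frames=[1,2,4] (faults so far: 4)
  step 6: ref 3 -> FAULT, evict 2, frames=[1,3,4] (faults so far: 5)
  step 7: ref 1 -> HIT, frames=[1,3,4] (faults so far: 5)
  step 8: ref 2 -> FAULT, evict 4, frames=[1,3,2] (faults so far: 6)
  step 9: ref 1 -> HIT, frames=[1,3,2] (faults so far: 6)
  step 10: ref 2 -> HIT, frames=[1,3,2] (faults so far: 6)
  step 11: ref 2 -> HIT, frames=[1,3,2] (faults so far: 6)
  step 12: ref 4 -> FAULT, evict 1, frames=[4,3,2] (faults so far: 7)
  step 13: ref 3 -> HIT, frames=[4,3,2] (faults so far: 7)
  FIFO total faults: 7
--- LRU ---
  step 0: ref 3 -> FAULT, frames=[3,-,-] (faults so far: 1)
  step 1: ref 3 -> HIT, frames=[3,-,-] (faults so far: 1)
  step 2: ref 2 -> FAULT, frames=[3,2,-] (faults so far: 2)
  step 3: ref 4 -> FAULT, frames=[3,2,4] (faults so far: 3)
  step 4: ref 4 -> HIT, frames=[3,2,4] (faults so far: 3)
  step 5: ref 1 -> FAULT, evict 3, frames=[1,2,4] (faults so far: 4)
  step 6: ref 3 -> FAULT, evict 2, frames=[1,3,4] (faults so far: 5)
  step 7: ref 1 -> HIT, frames=[1,3,4] (faults so far: 5)
  step 8: ref 2 -> FAULT, evict 4, frames=[1,3,2] (faults so far: 6)
  step 9: ref 1 -> HIT, frames=[1,3,2] (faults so far: 6)
  step 10: ref 2 -> HIT, frames=[1,3,2] (faults so far: 6)
  step 11: ref 2 -> HIT, frames=[1,3,2] (faults so far: 6)
  step 12: ref 4 -> FAULT, evict 3, frames=[1,4,2] (faults so far: 7)
  step 13: ref 3 -> FAULT, evict 1, frames=[3,4,2] (faults so far: 8)
  LRU total faults: 8
--- Optimal ---
  step 0: ref 3 -> FAULT, frames=[3,-,-] (faults so far: 1)
  step 1: ref 3 -> HIT, frames=[3,-,-] (faults so far: 1)
  step 2: ref 2 -> FAULT, frames=[3,2,-] (faults so far: 2)
  step 3: ref 4 -> FAULT, frames=[3,2,4] (faults so far: 3)
  step 4: ref 4 -> HIT, frames=[3,2,4] (faults so far: 3)
  step 5: ref 1 -> FAULT, evict 4, frames=[3,2,1] (faults so far: 4)
  step 6: ref 3 -> HIT, frames=[3,2,1] (faults so far: 4)
  step 7: ref 1 -> HIT, frames=[3,2,1] (faults so far: 4)
  step 8: ref 2 -> HIT, frames=[3,2,1] (faults so far: 4)
  step 9: ref 1 -> HIT, frames=[3,2,1] (faults so far: 4)
  step 10: ref 2 -> HIT, frames=[3,2,1] (faults so far: 4)
  step 11: ref 2 -> HIT, frames=[3,2,1] (faults so far: 4)
  step 12: ref 4 -> FAULT, evict 1, frames=[3,2,4] (faults so far: 5)
  step 13: ref 3 -> HIT, frames=[3,2,4] (faults so far: 5)
  Optimal total faults: 5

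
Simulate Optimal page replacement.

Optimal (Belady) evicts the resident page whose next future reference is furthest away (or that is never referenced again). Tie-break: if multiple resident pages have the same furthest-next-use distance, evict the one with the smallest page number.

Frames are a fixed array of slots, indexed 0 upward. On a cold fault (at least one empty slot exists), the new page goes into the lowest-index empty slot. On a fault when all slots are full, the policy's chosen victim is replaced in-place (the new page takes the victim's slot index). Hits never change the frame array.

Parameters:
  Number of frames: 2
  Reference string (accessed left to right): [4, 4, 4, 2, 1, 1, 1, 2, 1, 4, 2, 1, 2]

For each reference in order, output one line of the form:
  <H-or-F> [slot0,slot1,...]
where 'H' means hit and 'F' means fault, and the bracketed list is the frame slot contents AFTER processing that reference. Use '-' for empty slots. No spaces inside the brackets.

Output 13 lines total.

F [4,-]
H [4,-]
H [4,-]
F [4,2]
F [1,2]
H [1,2]
H [1,2]
H [1,2]
H [1,2]
F [4,2]
H [4,2]
F [1,2]
H [1,2]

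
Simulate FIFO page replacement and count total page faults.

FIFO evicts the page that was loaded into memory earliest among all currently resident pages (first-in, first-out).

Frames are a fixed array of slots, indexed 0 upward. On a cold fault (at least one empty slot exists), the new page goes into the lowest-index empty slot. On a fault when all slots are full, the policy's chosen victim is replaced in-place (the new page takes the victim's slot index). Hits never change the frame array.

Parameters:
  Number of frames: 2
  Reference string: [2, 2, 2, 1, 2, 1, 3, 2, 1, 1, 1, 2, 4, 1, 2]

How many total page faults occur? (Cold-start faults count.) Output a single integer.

Step 0: ref 2 → FAULT, frames=[2,-]
Step 1: ref 2 → HIT, frames=[2,-]
Step 2: ref 2 → HIT, frames=[2,-]
Step 3: ref 1 → FAULT, frames=[2,1]
Step 4: ref 2 → HIT, frames=[2,1]
Step 5: ref 1 → HIT, frames=[2,1]
Step 6: ref 3 → FAULT (evict 2), frames=[3,1]
Step 7: ref 2 → FAULT (evict 1), frames=[3,2]
Step 8: ref 1 → FAULT (evict 3), frames=[1,2]
Step 9: ref 1 → HIT, frames=[1,2]
Step 10: ref 1 → HIT, frames=[1,2]
Step 11: ref 2 → HIT, frames=[1,2]
Step 12: ref 4 → FAULT (evict 2), frames=[1,4]
Step 13: ref 1 → HIT, frames=[1,4]
Step 14: ref 2 → FAULT (evict 1), frames=[2,4]
Total faults: 7

Answer: 7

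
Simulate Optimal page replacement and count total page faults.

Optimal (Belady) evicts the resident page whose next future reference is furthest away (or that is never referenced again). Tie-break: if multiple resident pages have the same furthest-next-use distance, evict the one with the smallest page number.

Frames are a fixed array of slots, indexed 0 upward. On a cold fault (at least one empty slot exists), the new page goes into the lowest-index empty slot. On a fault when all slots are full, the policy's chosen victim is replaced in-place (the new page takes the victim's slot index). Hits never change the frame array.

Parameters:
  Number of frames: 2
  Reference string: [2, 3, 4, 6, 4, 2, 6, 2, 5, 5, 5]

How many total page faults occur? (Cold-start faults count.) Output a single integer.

Answer: 6

Derivation:
Step 0: ref 2 → FAULT, frames=[2,-]
Step 1: ref 3 → FAULT, frames=[2,3]
Step 2: ref 4 → FAULT (evict 3), frames=[2,4]
Step 3: ref 6 → FAULT (evict 2), frames=[6,4]
Step 4: ref 4 → HIT, frames=[6,4]
Step 5: ref 2 → FAULT (evict 4), frames=[6,2]
Step 6: ref 6 → HIT, frames=[6,2]
Step 7: ref 2 → HIT, frames=[6,2]
Step 8: ref 5 → FAULT (evict 2), frames=[6,5]
Step 9: ref 5 → HIT, frames=[6,5]
Step 10: ref 5 → HIT, frames=[6,5]
Total faults: 6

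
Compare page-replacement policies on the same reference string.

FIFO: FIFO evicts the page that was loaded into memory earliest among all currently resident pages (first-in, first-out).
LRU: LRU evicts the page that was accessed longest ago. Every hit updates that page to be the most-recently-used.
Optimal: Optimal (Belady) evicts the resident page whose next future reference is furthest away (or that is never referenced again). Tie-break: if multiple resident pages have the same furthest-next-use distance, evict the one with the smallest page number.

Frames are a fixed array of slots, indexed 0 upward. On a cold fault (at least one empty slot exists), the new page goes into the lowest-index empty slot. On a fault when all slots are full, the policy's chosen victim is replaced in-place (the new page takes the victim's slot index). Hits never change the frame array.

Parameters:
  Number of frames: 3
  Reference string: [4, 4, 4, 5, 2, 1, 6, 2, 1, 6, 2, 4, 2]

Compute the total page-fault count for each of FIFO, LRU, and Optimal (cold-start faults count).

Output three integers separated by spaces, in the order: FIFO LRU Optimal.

--- FIFO ---
  step 0: ref 4 -> FAULT, frames=[4,-,-] (faults so far: 1)
  step 1: ref 4 -> HIT, frames=[4,-,-] (faults so far: 1)
  step 2: ref 4 -> HIT, frames=[4,-,-] (faults so far: 1)
  step 3: ref 5 -> FAULT, frames=[4,5,-] (faults so far: 2)
  step 4: ref 2 -> FAULT, frames=[4,5,2] (faults so far: 3)
  step 5: ref 1 -> FAULT, evict 4, frames=[1,5,2] (faults so far: 4)
  step 6: ref 6 -> FAULT, evict 5, frames=[1,6,2] (faults so far: 5)
  step 7: ref 2 -> HIT, frames=[1,6,2] (faults so far: 5)
  step 8: ref 1 -> HIT, frames=[1,6,2] (faults so far: 5)
  step 9: ref 6 -> HIT, frames=[1,6,2] (faults so far: 5)
  step 10: ref 2 -> HIT, frames=[1,6,2] (faults so far: 5)
  step 11: ref 4 -> FAULT, evict 2, frames=[1,6,4] (faults so far: 6)
  step 12: ref 2 -> FAULT, evict 1, frames=[2,6,4] (faults so far: 7)
  FIFO total faults: 7
--- LRU ---
  step 0: ref 4 -> FAULT, frames=[4,-,-] (faults so far: 1)
  step 1: ref 4 -> HIT, frames=[4,-,-] (faults so far: 1)
  step 2: ref 4 -> HIT, frames=[4,-,-] (faults so far: 1)
  step 3: ref 5 -> FAULT, frames=[4,5,-] (faults so far: 2)
  step 4: ref 2 -> FAULT, frames=[4,5,2] (faults so far: 3)
  step 5: ref 1 -> FAULT, evict 4, frames=[1,5,2] (faults so far: 4)
  step 6: ref 6 -> FAULT, evict 5, frames=[1,6,2] (faults so far: 5)
  step 7: ref 2 -> HIT, frames=[1,6,2] (faults so far: 5)
  step 8: ref 1 -> HIT, frames=[1,6,2] (faults so far: 5)
  step 9: ref 6 -> HIT, frames=[1,6,2] (faults so far: 5)
  step 10: ref 2 -> HIT, frames=[1,6,2] (faults so far: 5)
  step 11: ref 4 -> FAULT, evict 1, frames=[4,6,2] (faults so far: 6)
  step 12: ref 2 -> HIT, frames=[4,6,2] (faults so far: 6)
  LRU total faults: 6
--- Optimal ---
  step 0: ref 4 -> FAULT, frames=[4,-,-] (faults so far: 1)
  step 1: ref 4 -> HIT, frames=[4,-,-] (faults so far: 1)
  step 2: ref 4 -> HIT, frames=[4,-,-] (faults so far: 1)
  step 3: ref 5 -> FAULT, frames=[4,5,-] (faults so far: 2)
  step 4: ref 2 -> FAULT, frames=[4,5,2] (faults so far: 3)
  step 5: ref 1 -> FAULT, evict 5, frames=[4,1,2] (faults so far: 4)
  step 6: ref 6 -> FAULT, evict 4, frames=[6,1,2] (faults so far: 5)
  step 7: ref 2 -> HIT, frames=[6,1,2] (faults so far: 5)
  step 8: ref 1 -> HIT, frames=[6,1,2] (faults so far: 5)
  step 9: ref 6 -> HIT, frames=[6,1,2] (faults so far: 5)
  step 10: ref 2 -> HIT, frames=[6,1,2] (faults so far: 5)
  step 11: ref 4 -> FAULT, evict 1, frames=[6,4,2] (faults so far: 6)
  step 12: ref 2 -> HIT, frames=[6,4,2] (faults so far: 6)
  Optimal total faults: 6

Answer: 7 6 6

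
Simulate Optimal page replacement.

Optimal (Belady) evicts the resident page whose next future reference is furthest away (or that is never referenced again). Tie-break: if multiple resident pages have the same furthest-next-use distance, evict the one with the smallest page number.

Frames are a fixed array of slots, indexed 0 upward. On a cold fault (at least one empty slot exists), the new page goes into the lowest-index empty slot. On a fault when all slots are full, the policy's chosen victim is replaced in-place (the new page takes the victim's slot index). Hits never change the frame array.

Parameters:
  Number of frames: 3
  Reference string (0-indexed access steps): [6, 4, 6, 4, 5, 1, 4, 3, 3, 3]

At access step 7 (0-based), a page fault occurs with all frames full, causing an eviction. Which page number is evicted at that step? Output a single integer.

Answer: 1

Derivation:
Step 0: ref 6 -> FAULT, frames=[6,-,-]
Step 1: ref 4 -> FAULT, frames=[6,4,-]
Step 2: ref 6 -> HIT, frames=[6,4,-]
Step 3: ref 4 -> HIT, frames=[6,4,-]
Step 4: ref 5 -> FAULT, frames=[6,4,5]
Step 5: ref 1 -> FAULT, evict 5, frames=[6,4,1]
Step 6: ref 4 -> HIT, frames=[6,4,1]
Step 7: ref 3 -> FAULT, evict 1, frames=[6,4,3]
At step 7: evicted page 1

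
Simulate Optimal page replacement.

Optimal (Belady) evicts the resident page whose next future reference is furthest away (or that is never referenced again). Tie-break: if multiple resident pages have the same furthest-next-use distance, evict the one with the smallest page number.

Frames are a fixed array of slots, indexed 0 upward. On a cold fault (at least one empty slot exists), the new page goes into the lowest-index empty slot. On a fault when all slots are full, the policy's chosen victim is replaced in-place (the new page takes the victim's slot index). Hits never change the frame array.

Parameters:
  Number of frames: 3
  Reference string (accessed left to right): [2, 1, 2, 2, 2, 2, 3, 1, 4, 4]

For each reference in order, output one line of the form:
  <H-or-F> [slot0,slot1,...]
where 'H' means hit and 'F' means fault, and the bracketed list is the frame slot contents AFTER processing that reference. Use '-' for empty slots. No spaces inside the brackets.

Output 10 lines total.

F [2,-,-]
F [2,1,-]
H [2,1,-]
H [2,1,-]
H [2,1,-]
H [2,1,-]
F [2,1,3]
H [2,1,3]
F [2,4,3]
H [2,4,3]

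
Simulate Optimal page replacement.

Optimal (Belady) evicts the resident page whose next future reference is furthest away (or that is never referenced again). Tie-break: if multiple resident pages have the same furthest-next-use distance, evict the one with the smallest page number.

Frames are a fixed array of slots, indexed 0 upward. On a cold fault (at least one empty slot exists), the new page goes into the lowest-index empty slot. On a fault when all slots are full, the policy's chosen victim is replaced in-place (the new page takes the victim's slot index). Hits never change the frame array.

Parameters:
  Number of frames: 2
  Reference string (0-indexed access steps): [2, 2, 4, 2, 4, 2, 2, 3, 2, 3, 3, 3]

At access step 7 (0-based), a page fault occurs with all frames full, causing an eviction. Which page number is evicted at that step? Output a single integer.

Step 0: ref 2 -> FAULT, frames=[2,-]
Step 1: ref 2 -> HIT, frames=[2,-]
Step 2: ref 4 -> FAULT, frames=[2,4]
Step 3: ref 2 -> HIT, frames=[2,4]
Step 4: ref 4 -> HIT, frames=[2,4]
Step 5: ref 2 -> HIT, frames=[2,4]
Step 6: ref 2 -> HIT, frames=[2,4]
Step 7: ref 3 -> FAULT, evict 4, frames=[2,3]
At step 7: evicted page 4

Answer: 4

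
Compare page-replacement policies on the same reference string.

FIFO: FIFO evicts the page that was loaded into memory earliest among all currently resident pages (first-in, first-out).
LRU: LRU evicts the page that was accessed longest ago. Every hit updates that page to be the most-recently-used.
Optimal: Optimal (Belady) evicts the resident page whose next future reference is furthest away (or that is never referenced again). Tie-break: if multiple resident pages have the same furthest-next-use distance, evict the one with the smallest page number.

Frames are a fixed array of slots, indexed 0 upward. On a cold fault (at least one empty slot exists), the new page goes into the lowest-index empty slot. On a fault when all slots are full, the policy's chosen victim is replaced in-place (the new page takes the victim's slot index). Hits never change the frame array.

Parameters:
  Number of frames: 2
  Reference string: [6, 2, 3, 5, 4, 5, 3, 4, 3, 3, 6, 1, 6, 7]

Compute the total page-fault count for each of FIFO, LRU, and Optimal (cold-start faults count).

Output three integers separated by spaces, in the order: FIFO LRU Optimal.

--- FIFO ---
  step 0: ref 6 -> FAULT, frames=[6,-] (faults so far: 1)
  step 1: ref 2 -> FAULT, frames=[6,2] (faults so far: 2)
  step 2: ref 3 -> FAULT, evict 6, frames=[3,2] (faults so far: 3)
  step 3: ref 5 -> FAULT, evict 2, frames=[3,5] (faults so far: 4)
  step 4: ref 4 -> FAULT, evict 3, frames=[4,5] (faults so far: 5)
  step 5: ref 5 -> HIT, frames=[4,5] (faults so far: 5)
  step 6: ref 3 -> FAULT, evict 5, frames=[4,3] (faults so far: 6)
  step 7: ref 4 -> HIT, frames=[4,3] (faults so far: 6)
  step 8: ref 3 -> HIT, frames=[4,3] (faults so far: 6)
  step 9: ref 3 -> HIT, frames=[4,3] (faults so far: 6)
  step 10: ref 6 -> FAULT, evict 4, frames=[6,3] (faults so far: 7)
  step 11: ref 1 -> FAULT, evict 3, frames=[6,1] (faults so far: 8)
  step 12: ref 6 -> HIT, frames=[6,1] (faults so far: 8)
  step 13: ref 7 -> FAULT, evict 6, frames=[7,1] (faults so far: 9)
  FIFO total faults: 9
--- LRU ---
  step 0: ref 6 -> FAULT, frames=[6,-] (faults so far: 1)
  step 1: ref 2 -> FAULT, frames=[6,2] (faults so far: 2)
  step 2: ref 3 -> FAULT, evict 6, frames=[3,2] (faults so far: 3)
  step 3: ref 5 -> FAULT, evict 2, frames=[3,5] (faults so far: 4)
  step 4: ref 4 -> FAULT, evict 3, frames=[4,5] (faults so far: 5)
  step 5: ref 5 -> HIT, frames=[4,5] (faults so far: 5)
  step 6: ref 3 -> FAULT, evict 4, frames=[3,5] (faults so far: 6)
  step 7: ref 4 -> FAULT, evict 5, frames=[3,4] (faults so far: 7)
  step 8: ref 3 -> HIT, frames=[3,4] (faults so far: 7)
  step 9: ref 3 -> HIT, frames=[3,4] (faults so far: 7)
  step 10: ref 6 -> FAULT, evict 4, frames=[3,6] (faults so far: 8)
  step 11: ref 1 -> FAULT, evict 3, frames=[1,6] (faults so far: 9)
  step 12: ref 6 -> HIT, frames=[1,6] (faults so far: 9)
  step 13: ref 7 -> FAULT, evict 1, frames=[7,6] (faults so far: 10)
  LRU total faults: 10
--- Optimal ---
  step 0: ref 6 -> FAULT, frames=[6,-] (faults so far: 1)
  step 1: ref 2 -> FAULT, frames=[6,2] (faults so far: 2)
  step 2: ref 3 -> FAULT, evict 2, frames=[6,3] (faults so far: 3)
  step 3: ref 5 -> FAULT, evict 6, frames=[5,3] (faults so far: 4)
  step 4: ref 4 -> FAULT, evict 3, frames=[5,4] (faults so far: 5)
  step 5: ref 5 -> HIT, frames=[5,4] (faults so far: 5)
  step 6: ref 3 -> FAULT, evict 5, frames=[3,4] (faults so far: 6)
  step 7: ref 4 -> HIT, frames=[3,4] (faults so far: 6)
  step 8: ref 3 -> HIT, frames=[3,4] (faults so far: 6)
  step 9: ref 3 -> HIT, frames=[3,4] (faults so far: 6)
  step 10: ref 6 -> FAULT, evict 3, frames=[6,4] (faults so far: 7)
  step 11: ref 1 -> FAULT, evict 4, frames=[6,1] (faults so far: 8)
  step 12: ref 6 -> HIT, frames=[6,1] (faults so far: 8)
  step 13: ref 7 -> FAULT, evict 1, frames=[6,7] (faults so far: 9)
  Optimal total faults: 9

Answer: 9 10 9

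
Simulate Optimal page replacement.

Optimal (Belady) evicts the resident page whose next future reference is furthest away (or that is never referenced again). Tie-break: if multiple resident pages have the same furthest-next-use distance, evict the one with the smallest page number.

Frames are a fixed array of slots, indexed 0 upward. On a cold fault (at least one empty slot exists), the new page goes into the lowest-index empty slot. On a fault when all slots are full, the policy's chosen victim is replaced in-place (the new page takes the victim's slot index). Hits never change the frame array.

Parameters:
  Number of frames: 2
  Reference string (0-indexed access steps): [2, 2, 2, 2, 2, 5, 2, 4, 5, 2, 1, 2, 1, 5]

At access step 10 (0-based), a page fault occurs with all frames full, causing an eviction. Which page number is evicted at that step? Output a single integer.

Step 0: ref 2 -> FAULT, frames=[2,-]
Step 1: ref 2 -> HIT, frames=[2,-]
Step 2: ref 2 -> HIT, frames=[2,-]
Step 3: ref 2 -> HIT, frames=[2,-]
Step 4: ref 2 -> HIT, frames=[2,-]
Step 5: ref 5 -> FAULT, frames=[2,5]
Step 6: ref 2 -> HIT, frames=[2,5]
Step 7: ref 4 -> FAULT, evict 2, frames=[4,5]
Step 8: ref 5 -> HIT, frames=[4,5]
Step 9: ref 2 -> FAULT, evict 4, frames=[2,5]
Step 10: ref 1 -> FAULT, evict 5, frames=[2,1]
At step 10: evicted page 5

Answer: 5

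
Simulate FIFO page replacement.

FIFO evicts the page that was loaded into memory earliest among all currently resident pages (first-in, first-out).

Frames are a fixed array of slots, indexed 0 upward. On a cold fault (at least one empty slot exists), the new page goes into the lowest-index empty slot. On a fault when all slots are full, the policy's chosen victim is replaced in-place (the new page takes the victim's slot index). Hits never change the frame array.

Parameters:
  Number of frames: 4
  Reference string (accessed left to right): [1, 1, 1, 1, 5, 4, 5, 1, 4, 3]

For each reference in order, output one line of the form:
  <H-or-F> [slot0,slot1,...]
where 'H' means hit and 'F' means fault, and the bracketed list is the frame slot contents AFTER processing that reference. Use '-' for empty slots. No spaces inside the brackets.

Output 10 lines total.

F [1,-,-,-]
H [1,-,-,-]
H [1,-,-,-]
H [1,-,-,-]
F [1,5,-,-]
F [1,5,4,-]
H [1,5,4,-]
H [1,5,4,-]
H [1,5,4,-]
F [1,5,4,3]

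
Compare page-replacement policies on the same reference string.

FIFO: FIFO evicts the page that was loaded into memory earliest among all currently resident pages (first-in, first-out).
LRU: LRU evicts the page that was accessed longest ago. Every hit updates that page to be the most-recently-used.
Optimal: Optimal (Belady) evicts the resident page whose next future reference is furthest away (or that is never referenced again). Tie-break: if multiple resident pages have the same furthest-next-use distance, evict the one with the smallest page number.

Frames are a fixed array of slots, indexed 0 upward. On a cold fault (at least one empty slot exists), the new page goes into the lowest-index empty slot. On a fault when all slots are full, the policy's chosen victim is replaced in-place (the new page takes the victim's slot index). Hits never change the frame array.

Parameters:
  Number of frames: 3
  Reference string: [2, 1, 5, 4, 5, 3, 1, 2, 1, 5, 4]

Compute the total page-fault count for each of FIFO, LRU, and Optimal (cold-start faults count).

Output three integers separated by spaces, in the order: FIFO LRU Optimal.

--- FIFO ---
  step 0: ref 2 -> FAULT, frames=[2,-,-] (faults so far: 1)
  step 1: ref 1 -> FAULT, frames=[2,1,-] (faults so far: 2)
  step 2: ref 5 -> FAULT, frames=[2,1,5] (faults so far: 3)
  step 3: ref 4 -> FAULT, evict 2, frames=[4,1,5] (faults so far: 4)
  step 4: ref 5 -> HIT, frames=[4,1,5] (faults so far: 4)
  step 5: ref 3 -> FAULT, evict 1, frames=[4,3,5] (faults so far: 5)
  step 6: ref 1 -> FAULT, evict 5, frames=[4,3,1] (faults so far: 6)
  step 7: ref 2 -> FAULT, evict 4, frames=[2,3,1] (faults so far: 7)
  step 8: ref 1 -> HIT, frames=[2,3,1] (faults so far: 7)
  step 9: ref 5 -> FAULT, evict 3, frames=[2,5,1] (faults so far: 8)
  step 10: ref 4 -> FAULT, evict 1, frames=[2,5,4] (faults so far: 9)
  FIFO total faults: 9
--- LRU ---
  step 0: ref 2 -> FAULT, frames=[2,-,-] (faults so far: 1)
  step 1: ref 1 -> FAULT, frames=[2,1,-] (faults so far: 2)
  step 2: ref 5 -> FAULT, frames=[2,1,5] (faults so far: 3)
  step 3: ref 4 -> FAULT, evict 2, frames=[4,1,5] (faults so far: 4)
  step 4: ref 5 -> HIT, frames=[4,1,5] (faults so far: 4)
  step 5: ref 3 -> FAULT, evict 1, frames=[4,3,5] (faults so far: 5)
  step 6: ref 1 -> FAULT, evict 4, frames=[1,3,5] (faults so far: 6)
  step 7: ref 2 -> FAULT, evict 5, frames=[1,3,2] (faults so far: 7)
  step 8: ref 1 -> HIT, frames=[1,3,2] (faults so far: 7)
  step 9: ref 5 -> FAULT, evict 3, frames=[1,5,2] (faults so far: 8)
  step 10: ref 4 -> FAULT, evict 2, frames=[1,5,4] (faults so far: 9)
  LRU total faults: 9
--- Optimal ---
  step 0: ref 2 -> FAULT, frames=[2,-,-] (faults so far: 1)
  step 1: ref 1 -> FAULT, frames=[2,1,-] (faults so far: 2)
  step 2: ref 5 -> FAULT, frames=[2,1,5] (faults so far: 3)
  step 3: ref 4 -> FAULT, evict 2, frames=[4,1,5] (faults so far: 4)
  step 4: ref 5 -> HIT, frames=[4,1,5] (faults so far: 4)
  step 5: ref 3 -> FAULT, evict 4, frames=[3,1,5] (faults so far: 5)
  step 6: ref 1 -> HIT, frames=[3,1,5] (faults so far: 5)
  step 7: ref 2 -> FAULT, evict 3, frames=[2,1,5] (faults so far: 6)
  step 8: ref 1 -> HIT, frames=[2,1,5] (faults so far: 6)
  step 9: ref 5 -> HIT, frames=[2,1,5] (faults so far: 6)
  step 10: ref 4 -> FAULT, evict 1, frames=[2,4,5] (faults so far: 7)
  Optimal total faults: 7

Answer: 9 9 7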